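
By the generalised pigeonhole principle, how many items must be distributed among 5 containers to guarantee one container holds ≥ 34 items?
n = (34 − 1)·5 + 1 = 166

By the generalised pigeonhole principle, to guarantee some box contains ≥ r objects we need more than (r − 1) · k objects total. Threshold: n = (r − 1) · k + 1. With r = 34 and k = 5: n = 33 · 5 + 1 = 165 + 1 = 166. For n = 165 = 33 · 5, we can put exactly 33 objects in every box, avoiding 34 in any single one — so 166 is tight.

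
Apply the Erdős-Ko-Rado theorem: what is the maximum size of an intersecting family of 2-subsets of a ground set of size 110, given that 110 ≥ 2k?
max |F| = C(109, 1) = 109

The Erdős-Ko-Rado theorem states: for n ≥ 2k, an intersecting family of k-subsets of an n-element set has size at most C(n − 1, k − 1), with equality for 'star' families {A ⊆ [n] : |A| = k, i ∈ A} (fix an element i). For n = 110, k = 2: C(109, 1) = 109.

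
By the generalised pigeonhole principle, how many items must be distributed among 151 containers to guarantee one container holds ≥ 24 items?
n = (24 − 1)·151 + 1 = 3474

By the generalised pigeonhole principle, to guarantee some box contains ≥ r objects we need more than (r − 1) · k objects total. Threshold: n = (r − 1) · k + 1. With r = 24 and k = 151: n = 23 · 151 + 1 = 3473 + 1 = 3474. For n = 3473 = 23 · 151, we can put exactly 23 objects in every box, avoiding 24 in any single one — so 3474 is tight.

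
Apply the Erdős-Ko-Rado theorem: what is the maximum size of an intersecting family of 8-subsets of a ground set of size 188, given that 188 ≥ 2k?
max |F| = C(187, 7) = 1416167483302

The Erdős-Ko-Rado theorem states: for n ≥ 2k, an intersecting family of k-subsets of an n-element set has size at most C(n − 1, k − 1), with equality for 'star' families {A ⊆ [n] : |A| = k, i ∈ A} (fix an element i). For n = 188, k = 8: C(187, 7) = 1416167483302.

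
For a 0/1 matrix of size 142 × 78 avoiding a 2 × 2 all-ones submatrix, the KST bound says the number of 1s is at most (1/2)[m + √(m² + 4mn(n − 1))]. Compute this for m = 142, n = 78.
z(142, 78; 2, 2) ≤ (1/2)[142 + √(142² + 4·142·78·77)] = (1/2)[142 + √3431572] = 997.2251

Kővári–Sós–Turán: let r_1, ..., r_142 be the row sums and z = Σ r_i the total number of 1s. Each pair of columns can share at most one row with both entries 1 (else a 2×2 all-ones block appears), so Σ_i C(r_i, 2) ≤ C(78, 2) = 3003. By convexity Σ_i C(r_i, 2) ≥ 142·C(z/142, 2) = z(z − 142)/(2·142), giving z² − 142z − 142·78·77 ≤ 0 and hence z ≤ (1/2)[142 + √(20164 + 4·852852)] = (1/2)[142 + √3431572] ≈ (1/2)(142 + 1852.4503) = 997.2251.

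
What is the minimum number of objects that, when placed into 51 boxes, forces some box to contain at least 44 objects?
n = (44 − 1)·51 + 1 = 2194

By the generalised pigeonhole principle, to guarantee some box contains ≥ r objects we need more than (r − 1) · k objects total. Threshold: n = (r − 1) · k + 1. With r = 44 and k = 51: n = 43 · 51 + 1 = 2193 + 1 = 2194. For n = 2193 = 43 · 51, we can put exactly 43 objects in every box, avoiding 44 in any single one — so 2194 is tight.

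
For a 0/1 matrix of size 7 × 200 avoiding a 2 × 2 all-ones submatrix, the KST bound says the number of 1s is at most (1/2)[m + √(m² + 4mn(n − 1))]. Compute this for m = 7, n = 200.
z(7, 200; 2, 2) ≤ (1/2)[7 + √(7² + 4·7·200·199)] = (1/2)[7 + √1114449] = 531.3373

Kővári–Sós–Turán: let r_1, ..., r_7 be the row sums and z = Σ r_i the total number of 1s. Each pair of columns can share at most one row with both entries 1 (else a 2×2 all-ones block appears), so Σ_i C(r_i, 2) ≤ C(200, 2) = 19900. By convexity Σ_i C(r_i, 2) ≥ 7·C(z/7, 2) = z(z − 7)/(2·7), giving z² − 7z − 7·200·199 ≤ 0 and hence z ≤ (1/2)[7 + √(49 + 4·278600)] = (1/2)[7 + √1114449] ≈ (1/2)(7 + 1055.6747) = 531.3373.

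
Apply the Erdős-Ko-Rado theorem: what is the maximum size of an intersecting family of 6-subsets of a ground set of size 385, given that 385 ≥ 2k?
max |F| = C(384, 5) = 67782984576

Erdős-Ko-Rado (1961): when n ≥ 2k, max |F| = C(n−1, k−1). The bound is attained by the star {A : i ∈ A} for any fixed i ∈ [n]. Here C(385−1, 6−1) = C(384, 5) = 67782984576.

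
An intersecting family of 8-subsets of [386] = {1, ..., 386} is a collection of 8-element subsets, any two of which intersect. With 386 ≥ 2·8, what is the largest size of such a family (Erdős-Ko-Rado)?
max |F| = C(385, 7) = 235489385581120

Erdős-Ko-Rado (1961): when n ≥ 2k, max |F| = C(n−1, k−1). The bound is attained by the star {A : i ∈ A} for any fixed i ∈ [n]. Here C(386−1, 8−1) = C(385, 7) = 235489385581120.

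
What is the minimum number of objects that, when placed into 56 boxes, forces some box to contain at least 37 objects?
n = (37 − 1)·56 + 1 = 2017

By the generalised pigeonhole principle, to guarantee some box contains ≥ r objects we need more than (r − 1) · k objects total. Threshold: n = (r − 1) · k + 1. With r = 37 and k = 56: n = 36 · 56 + 1 = 2016 + 1 = 2017. For n = 2016 = 36 · 56, we can put exactly 36 objects in every box, avoiding 37 in any single one — so 2017 is tight.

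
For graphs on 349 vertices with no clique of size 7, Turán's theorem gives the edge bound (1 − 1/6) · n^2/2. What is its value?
Turán density bound = (5/6) · 349^2/2 = 609005/12 ≈ 50750.4167

Turán's theorem: ex(n, K_{r+1}) is achieved by the complete r-partite Turán graph T(n, r) with parts as balanced as possible, and is at most (1 − 1/r) · n^2/2. For r = 6, n = 349: the density bound is (5/6) · 121801/2 = 609005/12 ≈ 50750.4167. The integer-valued extremum is e(T(349, 6)) = 50750, which is strictly less than the density bound 609005/12 since 6 ∤ 349 (the parts of T(349, 6) cannot all be equal).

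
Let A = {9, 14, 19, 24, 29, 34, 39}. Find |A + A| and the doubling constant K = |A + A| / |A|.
K = |A + A| / |A| = 13/7

Enumerate A + A = {a + b : a, b ∈ A}. With |A| = 7, there are |A|^2 = 49 ordered sum pairs; collecting distinct values, A + A = {18, 23, 28, 33, 38, 43, 48, 53, 58, 63, 68, 73, 78}, so |A + A| = 13. Thus K = 13/7. Here |A + A| = 2|A| − 1 = 13, the minimum possible — so K = 13/7 is minimal, which holds iff A is an arithmetic progression.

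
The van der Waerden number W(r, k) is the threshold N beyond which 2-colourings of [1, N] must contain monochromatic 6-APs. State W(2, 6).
W(2, 6) = 1132

This is a classical value, W(2, 6) = 1132, established by combining an explicit 2-colouring of {1, ..., 1131} with no monochromatic 6-AP (giving the lower bound W(2, 6) > 1131) and a finite case analysis / exhaustive computer search showing every 2-colouring of {1, ..., 1132} has such an AP.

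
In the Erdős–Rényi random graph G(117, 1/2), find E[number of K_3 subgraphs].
E[# K_3] = C(117, 3) · (1/2)^C(3, 2) = 260130 / 2^3 = 130065/4 = 32516.25

For each 3-subset S of vertices (there are C(117, 3) = 260130 such S), let X_S = 1 if S induces a K_3 (all C(3, 2) = 3 edges present). Then P(X_S = 1) = (1/2)^3 = 1/8. By linearity of expectation, E[# K_3] = C(117, 3) · (1/2)^3 = 260130 / 8 = 130065/4 = 32516.25.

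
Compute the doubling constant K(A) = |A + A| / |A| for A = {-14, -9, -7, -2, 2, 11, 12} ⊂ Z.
K = |A + A| / |A| = 26/7

Enumerate A + A = {a + b : a, b ∈ A}. With |A| = 7, there are |A|^2 = 49 ordered sum pairs; collecting distinct values, A + A = {-28, -23, -21, -18, -16, -14, -12, -11, -9, -7, -5, -4, -3, -2, 0, 2, 3, 4, 5, 9, 10, 13, 14, 22, 23, 24}, so |A + A| = 26. Thus K = 26/7. For comparison, the minimum possible |A + A| over all 7-element sets is 2·7 − 1 = 13 (so min K = 13/7), attained only by arithmetic progressions.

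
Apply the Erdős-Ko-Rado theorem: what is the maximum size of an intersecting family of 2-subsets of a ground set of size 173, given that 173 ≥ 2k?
max |F| = C(172, 1) = 172

Erdős-Ko-Rado (1961): when n ≥ 2k, max |F| = C(n−1, k−1). The bound is attained by the star {A : i ∈ A} for any fixed i ∈ [n]. Here C(173−1, 2−1) = C(172, 1) = 172.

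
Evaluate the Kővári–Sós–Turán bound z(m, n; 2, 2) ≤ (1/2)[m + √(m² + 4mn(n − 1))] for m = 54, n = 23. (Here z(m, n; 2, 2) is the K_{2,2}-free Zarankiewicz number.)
z(54, 23; 2, 2) ≤ (1/2)[54 + √(54² + 4·54·23·22)] = (1/2)[54 + √112212] = 194.4903

Kővári–Sós–Turán: let r_1, ..., r_54 be the row sums and z = Σ r_i the total number of 1s. Each pair of columns can share at most one row with both entries 1 (else a 2×2 all-ones block appears), so Σ_i C(r_i, 2) ≤ C(23, 2) = 253. By convexity Σ_i C(r_i, 2) ≥ 54·C(z/54, 2) = z(z − 54)/(2·54), giving z² − 54z − 54·23·22 ≤ 0 and hence z ≤ (1/2)[54 + √(2916 + 4·27324)] = (1/2)[54 + √112212] ≈ (1/2)(54 + 334.9806) = 194.4903.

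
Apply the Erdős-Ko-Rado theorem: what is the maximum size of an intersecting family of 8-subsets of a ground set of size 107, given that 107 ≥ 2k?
max |F| = C(106, 7) = 24370067800

Erdős-Ko-Rado (1961): when n ≥ 2k, max |F| = C(n−1, k−1). The bound is attained by the star {A : i ∈ A} for any fixed i ∈ [n]. Here C(107−1, 8−1) = C(106, 7) = 24370067800.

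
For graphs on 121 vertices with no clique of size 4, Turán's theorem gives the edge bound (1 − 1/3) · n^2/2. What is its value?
Turán density bound = (2/3) · 121^2/2 = 14641/3 ≈ 4880.3333

Turán's theorem: ex(n, K_{r+1}) is achieved by the complete r-partite Turán graph T(n, r) with parts as balanced as possible, and is at most (1 − 1/r) · n^2/2. For r = 3, n = 121: the density bound is (2/3) · 14641/2 = 14641/3 ≈ 4880.3333. The integer-valued extremum is e(T(121, 3)) = 4880, which is strictly less than the density bound 14641/3 since 3 ∤ 121 (the parts of T(121, 3) cannot all be equal).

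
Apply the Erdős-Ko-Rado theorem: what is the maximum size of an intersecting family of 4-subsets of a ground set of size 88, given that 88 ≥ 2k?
max |F| = C(87, 3) = 105995

The Erdős-Ko-Rado theorem states: for n ≥ 2k, an intersecting family of k-subsets of an n-element set has size at most C(n − 1, k − 1), with equality for 'star' families {A ⊆ [n] : |A| = k, i ∈ A} (fix an element i). For n = 88, k = 4: C(87, 3) = 105995.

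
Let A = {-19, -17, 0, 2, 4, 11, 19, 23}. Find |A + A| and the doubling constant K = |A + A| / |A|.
K = |A + A| / |A| = 28/8 = 7/2

Enumerate A + A = {a + b : a, b ∈ A}. With |A| = 8, there are |A|^2 = 64 ordered sum pairs; collecting distinct values, A + A = {-38, -36, -34, -19, -17, -15, -13, -8, -6, 0, 2, 4, 6, 8, 11, 13, 15, 19, 21, 22, 23, 25, 27, 30, 34, 38, 42, 46}, so |A + A| = 28. Thus K = 28/8 = 7/2. For comparison, the minimum possible |A + A| over all 8-element sets is 2·8 − 1 = 15 (so min K = 15/8), attained only by arithmetic progressions.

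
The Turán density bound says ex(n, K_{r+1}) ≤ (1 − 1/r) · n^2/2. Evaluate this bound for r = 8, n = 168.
Turán density bound = (7/8) · 168^2/2 = 12348

Turán's theorem: ex(n, K_{r+1}) is achieved by the complete r-partite Turán graph T(n, r) with parts as balanced as possible, and is at most (1 − 1/r) · n^2/2. For r = 8, n = 168: the density bound is (7/8) · 28224/2 = 12348. Since 8 ∣ 168, the Turán graph T(168, 8) has parts of equal size 21, and its edge count e(T(168, 8)) = 12348 attains the density bound exactly.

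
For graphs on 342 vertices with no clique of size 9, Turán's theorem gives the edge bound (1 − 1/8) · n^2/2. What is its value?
Turán density bound = (7/8) · 342^2/2 = 204687/4 ≈ 51171.75

Turán's theorem: ex(n, K_{r+1}) is achieved by the complete r-partite Turán graph T(n, r) with parts as balanced as possible, and is at most (1 − 1/r) · n^2/2. For r = 8, n = 342: the density bound is (7/8) · 116964/2 = 204687/4 ≈ 51171.75. The integer-valued extremum is e(T(342, 8)) = 51171, which is strictly less than the density bound 204687/4 since 8 ∤ 342 (the parts of T(342, 8) cannot all be equal).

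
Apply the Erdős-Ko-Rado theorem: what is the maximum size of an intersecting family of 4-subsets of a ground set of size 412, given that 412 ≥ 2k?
max |F| = C(411, 3) = 11486765

Erdős-Ko-Rado (1961): when n ≥ 2k, max |F| = C(n−1, k−1). The bound is attained by the star {A : i ∈ A} for any fixed i ∈ [n]. Here C(412−1, 4−1) = C(411, 3) = 11486765.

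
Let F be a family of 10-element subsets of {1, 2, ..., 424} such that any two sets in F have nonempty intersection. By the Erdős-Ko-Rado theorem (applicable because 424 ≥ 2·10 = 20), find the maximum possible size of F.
max |F| = C(423, 9) = 1096702816352712140

Erdős-Ko-Rado (1961): when n ≥ 2k, max |F| = C(n−1, k−1). The bound is attained by the star {A : i ∈ A} for any fixed i ∈ [n]. Here C(424−1, 10−1) = C(423, 9) = 1096702816352712140.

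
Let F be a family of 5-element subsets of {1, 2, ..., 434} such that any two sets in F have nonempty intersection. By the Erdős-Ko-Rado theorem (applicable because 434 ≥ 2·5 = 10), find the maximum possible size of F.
max |F| = C(433, 4) = 1444462020

Erdős-Ko-Rado (1961): when n ≥ 2k, max |F| = C(n−1, k−1). The bound is attained by the star {A : i ∈ A} for any fixed i ∈ [n]. Here C(434−1, 5−1) = C(433, 4) = 1444462020.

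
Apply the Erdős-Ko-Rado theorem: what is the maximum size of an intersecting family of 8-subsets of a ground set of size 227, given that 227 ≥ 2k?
max |F| = C(226, 7) = 5439778687200

Erdős-Ko-Rado (1961): when n ≥ 2k, max |F| = C(n−1, k−1). The bound is attained by the star {A : i ∈ A} for any fixed i ∈ [n]. Here C(227−1, 8−1) = C(226, 7) = 5439778687200.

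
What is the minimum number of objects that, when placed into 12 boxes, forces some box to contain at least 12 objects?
n = (12 − 1)·12 + 1 = 133

By the generalised pigeonhole principle, to guarantee some box contains ≥ r objects we need more than (r − 1) · k objects total. Threshold: n = (r − 1) · k + 1. With r = 12 and k = 12: n = 11 · 12 + 1 = 132 + 1 = 133. For n = 132 = 11 · 12, we can put exactly 11 objects in every box, avoiding 12 in any single one — so 133 is tight.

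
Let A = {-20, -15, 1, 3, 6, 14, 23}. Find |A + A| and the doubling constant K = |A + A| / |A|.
K = |A + A| / |A| = 27/7

Enumerate A + A = {a + b : a, b ∈ A}. With |A| = 7, there are |A|^2 = 49 ordered sum pairs; collecting distinct values, A + A = {-40, -35, -30, -19, -17, -14, -12, -9, -6, -1, 2, 3, 4, 6, 7, 8, 9, 12, 15, 17, 20, 24, 26, 28, 29, 37, 46}, so |A + A| = 27. Thus K = 27/7. For comparison, the minimum possible |A + A| over all 7-element sets is 2·7 − 1 = 13 (so min K = 13/7), attained only by arithmetic progressions.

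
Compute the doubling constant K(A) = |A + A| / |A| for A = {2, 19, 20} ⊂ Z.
K = |A + A| / |A| = 6/3 = 2

Enumerate A + A = {a + b : a, b ∈ A}. With |A| = 3, there are |A|^2 = 9 ordered sum pairs; collecting distinct values, A + A = {4, 21, 22, 38, 39, 40}, so |A + A| = 6. Thus K = 6/3 = 2. For comparison, the minimum possible |A + A| over all 3-element sets is 2·3 − 1 = 5 (so min K = 5/3), attained only by arithmetic progressions.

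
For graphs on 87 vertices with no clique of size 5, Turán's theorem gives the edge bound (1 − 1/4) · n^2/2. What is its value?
Turán density bound = (3/4) · 87^2/2 = 22707/8 ≈ 2838.375

Turán's theorem: ex(n, K_{r+1}) is achieved by the complete r-partite Turán graph T(n, r) with parts as balanced as possible, and is at most (1 − 1/r) · n^2/2. For r = 4, n = 87: the density bound is (3/4) · 7569/2 = 22707/8 ≈ 2838.375. The integer-valued extremum is e(T(87, 4)) = 2838, which is strictly less than the density bound 22707/8 since 4 ∤ 87 (the parts of T(87, 4) cannot all be equal).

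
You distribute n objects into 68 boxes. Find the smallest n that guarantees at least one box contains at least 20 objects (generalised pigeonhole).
n = (20 − 1)·68 + 1 = 1293

By the generalised pigeonhole principle, to guarantee some box contains ≥ r objects we need more than (r − 1) · k objects total. Threshold: n = (r − 1) · k + 1. With r = 20 and k = 68: n = 19 · 68 + 1 = 1292 + 1 = 1293. For n = 1292 = 19 · 68, we can put exactly 19 objects in every box, avoiding 20 in any single one — so 1293 is tight.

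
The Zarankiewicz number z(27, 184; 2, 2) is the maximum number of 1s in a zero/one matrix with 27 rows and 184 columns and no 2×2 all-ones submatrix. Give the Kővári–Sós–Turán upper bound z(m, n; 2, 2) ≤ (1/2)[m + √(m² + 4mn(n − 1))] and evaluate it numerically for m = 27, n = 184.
z(27, 184; 2, 2) ≤ (1/2)[27 + √(27² + 4·27·184·183)] = (1/2)[27 + √3637305] = 967.086

Kővári–Sós–Turán: let r_1, ..., r_27 be the row sums and z = Σ r_i the total number of 1s. Each pair of columns can share at most one row with both entries 1 (else a 2×2 all-ones block appears), so Σ_i C(r_i, 2) ≤ C(184, 2) = 16836. By convexity Σ_i C(r_i, 2) ≥ 27·C(z/27, 2) = z(z − 27)/(2·27), giving z² − 27z − 27·184·183 ≤ 0 and hence z ≤ (1/2)[27 + √(729 + 4·909144)] = (1/2)[27 + √3637305] ≈ (1/2)(27 + 1907.172) = 967.086.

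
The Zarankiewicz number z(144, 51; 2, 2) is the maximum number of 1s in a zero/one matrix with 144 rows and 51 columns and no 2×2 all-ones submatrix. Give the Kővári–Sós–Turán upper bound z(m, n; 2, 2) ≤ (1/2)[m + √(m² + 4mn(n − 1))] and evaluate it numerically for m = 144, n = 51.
z(144, 51; 2, 2) ≤ (1/2)[144 + √(144² + 4·144·51·50)] = (1/2)[144 + √1489536] = 682.2327

Kővári–Sós–Turán: let r_1, ..., r_144 be the row sums and z = Σ r_i the total number of 1s. Each pair of columns can share at most one row with both entries 1 (else a 2×2 all-ones block appears), so Σ_i C(r_i, 2) ≤ C(51, 2) = 1275. By convexity Σ_i C(r_i, 2) ≥ 144·C(z/144, 2) = z(z − 144)/(2·144), giving z² − 144z − 144·51·50 ≤ 0 and hence z ≤ (1/2)[144 + √(20736 + 4·367200)] = (1/2)[144 + √1489536] ≈ (1/2)(144 + 1220.4655) = 682.2327.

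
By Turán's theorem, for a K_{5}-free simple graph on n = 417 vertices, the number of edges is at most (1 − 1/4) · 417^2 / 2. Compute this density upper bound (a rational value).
Turán density bound = (3/4) · 417^2/2 = 521667/8 ≈ 65208.375

Turán's theorem: ex(n, K_{r+1}) is achieved by the complete r-partite Turán graph T(n, r) with parts as balanced as possible, and is at most (1 − 1/r) · n^2/2. For r = 4, n = 417: the density bound is (3/4) · 173889/2 = 521667/8 ≈ 65208.375. The integer-valued extremum is e(T(417, 4)) = 65208, which is strictly less than the density bound 521667/8 since 4 ∤ 417 (the parts of T(417, 4) cannot all be equal).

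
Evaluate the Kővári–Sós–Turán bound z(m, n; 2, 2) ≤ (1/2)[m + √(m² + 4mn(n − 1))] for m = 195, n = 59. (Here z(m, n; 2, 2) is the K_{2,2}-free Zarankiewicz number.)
z(195, 59; 2, 2) ≤ (1/2)[195 + √(195² + 4·195·59·58)] = (1/2)[195 + √2707185] = 920.1763

Kővári–Sós–Turán: let r_1, ..., r_195 be the row sums and z = Σ r_i the total number of 1s. Each pair of columns can share at most one row with both entries 1 (else a 2×2 all-ones block appears), so Σ_i C(r_i, 2) ≤ C(59, 2) = 1711. By convexity Σ_i C(r_i, 2) ≥ 195·C(z/195, 2) = z(z − 195)/(2·195), giving z² − 195z − 195·59·58 ≤ 0 and hence z ≤ (1/2)[195 + √(38025 + 4·667290)] = (1/2)[195 + √2707185] ≈ (1/2)(195 + 1645.3525) = 920.1763.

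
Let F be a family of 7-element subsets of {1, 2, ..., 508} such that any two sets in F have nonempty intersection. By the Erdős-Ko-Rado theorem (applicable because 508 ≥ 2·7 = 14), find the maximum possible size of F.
max |F| = C(507, 6) = 22899162368082

The Erdős-Ko-Rado theorem states: for n ≥ 2k, an intersecting family of k-subsets of an n-element set has size at most C(n − 1, k − 1), with equality for 'star' families {A ⊆ [n] : |A| = k, i ∈ A} (fix an element i). For n = 508, k = 7: C(507, 6) = 22899162368082.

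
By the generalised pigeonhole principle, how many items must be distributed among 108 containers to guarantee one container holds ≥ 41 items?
n = (41 − 1)·108 + 1 = 4321

By the generalised pigeonhole principle, to guarantee some box contains ≥ r objects we need more than (r − 1) · k objects total. Threshold: n = (r − 1) · k + 1. With r = 41 and k = 108: n = 40 · 108 + 1 = 4320 + 1 = 4321. For n = 4320 = 40 · 108, we can put exactly 40 objects in every box, avoiding 41 in any single one — so 4321 is tight.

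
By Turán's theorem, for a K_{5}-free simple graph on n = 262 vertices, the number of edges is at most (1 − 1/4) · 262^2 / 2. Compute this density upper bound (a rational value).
Turán density bound = (3/4) · 262^2/2 = 51483/2 ≈ 25741.5

Turán's theorem: ex(n, K_{r+1}) is achieved by the complete r-partite Turán graph T(n, r) with parts as balanced as possible, and is at most (1 − 1/r) · n^2/2. For r = 4, n = 262: the density bound is (3/4) · 68644/2 = 51483/2 ≈ 25741.5. The integer-valued extremum is e(T(262, 4)) = 25741, which is strictly less than the density bound 51483/2 since 4 ∤ 262 (the parts of T(262, 4) cannot all be equal).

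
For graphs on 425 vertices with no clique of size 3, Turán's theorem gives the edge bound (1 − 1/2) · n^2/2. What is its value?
Turán density bound = (1/2) · 425^2/2 = 180625/4 ≈ 45156.25

Turán's theorem: ex(n, K_{r+1}) is achieved by the complete r-partite Turán graph T(n, r) with parts as balanced as possible, and is at most (1 − 1/r) · n^2/2. For r = 2, n = 425: the density bound is (1/2) · 180625/2 = 180625/4 ≈ 45156.25. The integer-valued extremum is e(T(425, 2)) = 45156, which is strictly less than the density bound 180625/4 since 2 ∤ 425 (the parts of T(425, 2) cannot all be equal).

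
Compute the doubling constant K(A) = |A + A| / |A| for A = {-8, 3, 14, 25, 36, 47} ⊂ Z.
K = |A + A| / |A| = 11/6

Enumerate A + A = {a + b : a, b ∈ A}. With |A| = 6, there are |A|^2 = 36 ordered sum pairs; collecting distinct values, A + A = {-16, -5, 6, 17, 28, 39, 50, 61, 72, 83, 94}, so |A + A| = 11. Thus K = 11/6. Here |A + A| = 2|A| − 1 = 11, the minimum possible — so K = 11/6 is minimal, which holds iff A is an arithmetic progression.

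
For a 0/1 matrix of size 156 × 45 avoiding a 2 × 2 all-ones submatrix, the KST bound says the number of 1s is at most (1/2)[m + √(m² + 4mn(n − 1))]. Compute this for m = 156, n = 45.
z(156, 45; 2, 2) ≤ (1/2)[156 + √(156² + 4·156·45·44)] = (1/2)[156 + √1259856] = 639.2165

Kővári–Sós–Turán: let r_1, ..., r_156 be the row sums and z = Σ r_i the total number of 1s. Each pair of columns can share at most one row with both entries 1 (else a 2×2 all-ones block appears), so Σ_i C(r_i, 2) ≤ C(45, 2) = 990. By convexity Σ_i C(r_i, 2) ≥ 156·C(z/156, 2) = z(z − 156)/(2·156), giving z² − 156z − 156·45·44 ≤ 0 and hence z ≤ (1/2)[156 + √(24336 + 4·308880)] = (1/2)[156 + √1259856] ≈ (1/2)(156 + 1122.4331) = 639.2165.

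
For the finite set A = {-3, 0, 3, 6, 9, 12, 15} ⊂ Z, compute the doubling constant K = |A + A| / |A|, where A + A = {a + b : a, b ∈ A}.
K = |A + A| / |A| = 13/7

Enumerate A + A = {a + b : a, b ∈ A}. With |A| = 7, there are |A|^2 = 49 ordered sum pairs; collecting distinct values, A + A = {-6, -3, 0, 3, 6, 9, 12, 15, 18, 21, 24, 27, 30}, so |A + A| = 13. Thus K = 13/7. Here |A + A| = 2|A| − 1 = 13, the minimum possible — so K = 13/7 is minimal, which holds iff A is an arithmetic progression.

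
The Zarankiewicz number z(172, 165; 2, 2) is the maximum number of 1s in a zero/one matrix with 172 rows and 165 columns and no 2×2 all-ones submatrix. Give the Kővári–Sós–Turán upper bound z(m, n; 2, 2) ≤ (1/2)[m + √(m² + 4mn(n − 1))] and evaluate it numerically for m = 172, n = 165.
z(172, 165; 2, 2) ≤ (1/2)[172 + √(172² + 4·172·165·164)] = (1/2)[172 + √18646864] = 2245.1007

Kővári–Sós–Turán: let r_1, ..., r_172 be the row sums and z = Σ r_i the total number of 1s. Each pair of columns can share at most one row with both entries 1 (else a 2×2 all-ones block appears), so Σ_i C(r_i, 2) ≤ C(165, 2) = 13530. By convexity Σ_i C(r_i, 2) ≥ 172·C(z/172, 2) = z(z − 172)/(2·172), giving z² − 172z − 172·165·164 ≤ 0 and hence z ≤ (1/2)[172 + √(29584 + 4·4654320)] = (1/2)[172 + √18646864] ≈ (1/2)(172 + 4318.2015) = 2245.1007.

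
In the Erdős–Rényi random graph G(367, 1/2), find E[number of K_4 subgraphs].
E[# K_4] = C(367, 4) · (1/2)^C(4, 2) = 743584205 / 2^6 = 11618503.203125

For each 4-subset S of vertices (there are C(367, 4) = 743584205 such S), let X_S = 1 if S induces a K_4 (all C(4, 2) = 6 edges present). Then P(X_S = 1) = (1/2)^6 = 1/64. By linearity of expectation, E[# K_4] = C(367, 4) · (1/2)^6 = 743584205 / 64 = 11618503.203125.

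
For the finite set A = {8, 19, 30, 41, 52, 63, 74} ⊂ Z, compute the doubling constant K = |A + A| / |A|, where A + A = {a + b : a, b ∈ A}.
K = |A + A| / |A| = 13/7

Enumerate A + A = {a + b : a, b ∈ A}. With |A| = 7, there are |A|^2 = 49 ordered sum pairs; collecting distinct values, A + A = {16, 27, 38, 49, 60, 71, 82, 93, 104, 115, 126, 137, 148}, so |A + A| = 13. Thus K = 13/7. Here |A + A| = 2|A| − 1 = 13, the minimum possible — so K = 13/7 is minimal, which holds iff A is an arithmetic progression.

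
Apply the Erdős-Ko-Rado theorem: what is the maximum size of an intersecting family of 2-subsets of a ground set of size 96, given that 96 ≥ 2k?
max |F| = C(95, 1) = 95

Erdős-Ko-Rado (1961): when n ≥ 2k, max |F| = C(n−1, k−1). The bound is attained by the star {A : i ∈ A} for any fixed i ∈ [n]. Here C(96−1, 2−1) = C(95, 1) = 95.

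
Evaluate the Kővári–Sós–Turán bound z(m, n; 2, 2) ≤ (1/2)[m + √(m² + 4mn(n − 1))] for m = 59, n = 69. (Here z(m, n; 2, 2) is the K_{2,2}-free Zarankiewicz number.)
z(59, 69; 2, 2) ≤ (1/2)[59 + √(59² + 4·59·69·68)] = (1/2)[59 + √1110793] = 556.4708

Kővári–Sós–Turán: let r_1, ..., r_59 be the row sums and z = Σ r_i the total number of 1s. Each pair of columns can share at most one row with both entries 1 (else a 2×2 all-ones block appears), so Σ_i C(r_i, 2) ≤ C(69, 2) = 2346. By convexity Σ_i C(r_i, 2) ≥ 59·C(z/59, 2) = z(z − 59)/(2·59), giving z² − 59z − 59·69·68 ≤ 0 and hence z ≤ (1/2)[59 + √(3481 + 4·276828)] = (1/2)[59 + √1110793] ≈ (1/2)(59 + 1053.9416) = 556.4708.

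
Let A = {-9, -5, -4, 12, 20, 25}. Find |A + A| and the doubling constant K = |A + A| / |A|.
K = |A + A| / |A| = 20/6 = 10/3

Enumerate A + A = {a + b : a, b ∈ A}. With |A| = 6, there are |A|^2 = 36 ordered sum pairs; collecting distinct values, A + A = {-18, -14, -13, -10, -9, -8, 3, 7, 8, 11, 15, 16, 20, 21, 24, 32, 37, 40, 45, 50}, so |A + A| = 20. Thus K = 20/6 = 10/3. For comparison, the minimum possible |A + A| over all 6-element sets is 2·6 − 1 = 11 (so min K = 11/6), attained only by arithmetic progressions.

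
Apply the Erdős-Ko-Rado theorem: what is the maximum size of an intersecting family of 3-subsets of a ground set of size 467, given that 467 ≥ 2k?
max |F| = C(466, 2) = 108345

The Erdős-Ko-Rado theorem states: for n ≥ 2k, an intersecting family of k-subsets of an n-element set has size at most C(n − 1, k − 1), with equality for 'star' families {A ⊆ [n] : |A| = k, i ∈ A} (fix an element i). For n = 467, k = 3: C(466, 2) = 108345.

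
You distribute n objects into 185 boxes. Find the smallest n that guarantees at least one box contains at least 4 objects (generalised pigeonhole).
n = (4 − 1)·185 + 1 = 556

By the generalised pigeonhole principle, to guarantee some box contains ≥ r objects we need more than (r − 1) · k objects total. Threshold: n = (r − 1) · k + 1. With r = 4 and k = 185: n = 3 · 185 + 1 = 555 + 1 = 556. For n = 555 = 3 · 185, we can put exactly 3 objects in every box, avoiding 4 in any single one — so 556 is tight.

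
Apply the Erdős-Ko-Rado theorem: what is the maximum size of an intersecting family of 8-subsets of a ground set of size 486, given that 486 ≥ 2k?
max |F| = C(485, 7) = 1199147371856720

The Erdős-Ko-Rado theorem states: for n ≥ 2k, an intersecting family of k-subsets of an n-element set has size at most C(n − 1, k − 1), with equality for 'star' families {A ⊆ [n] : |A| = k, i ∈ A} (fix an element i). For n = 486, k = 8: C(485, 7) = 1199147371856720.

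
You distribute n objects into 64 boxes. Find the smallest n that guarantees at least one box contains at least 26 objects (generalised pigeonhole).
n = (26 − 1)·64 + 1 = 1601

By the generalised pigeonhole principle, to guarantee some box contains ≥ r objects we need more than (r − 1) · k objects total. Threshold: n = (r − 1) · k + 1. With r = 26 and k = 64: n = 25 · 64 + 1 = 1600 + 1 = 1601. For n = 1600 = 25 · 64, we can put exactly 25 objects in every box, avoiding 26 in any single one — so 1601 is tight.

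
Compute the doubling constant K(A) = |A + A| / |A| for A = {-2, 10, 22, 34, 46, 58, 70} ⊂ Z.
K = |A + A| / |A| = 13/7

Enumerate A + A = {a + b : a, b ∈ A}. With |A| = 7, there are |A|^2 = 49 ordered sum pairs; collecting distinct values, A + A = {-4, 8, 20, 32, 44, 56, 68, 80, 92, 104, 116, 128, 140}, so |A + A| = 13. Thus K = 13/7. Here |A + A| = 2|A| − 1 = 13, the minimum possible — so K = 13/7 is minimal, which holds iff A is an arithmetic progression.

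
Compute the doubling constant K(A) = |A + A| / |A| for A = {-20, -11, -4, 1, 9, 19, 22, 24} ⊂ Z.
K = |A + A| / |A| = 33/8

Enumerate A + A = {a + b : a, b ∈ A}. With |A| = 8, there are |A|^2 = 64 ordered sum pairs; collecting distinct values, A + A = {-40, -31, -24, -22, -19, -15, -11, -10, -8, -3, -2, -1, 2, 4, 5, 8, 10, 11, 13, 15, 18, 20, 23, 25, 28, 31, 33, 38, 41, 43, 44, 46, 48}, so |A + A| = 33. Thus K = 33/8. For comparison, the minimum possible |A + A| over all 8-element sets is 2·8 − 1 = 15 (so min K = 15/8), attained only by arithmetic progressions.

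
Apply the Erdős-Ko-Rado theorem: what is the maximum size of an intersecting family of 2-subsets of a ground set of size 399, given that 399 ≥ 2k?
max |F| = C(398, 1) = 398

Erdős-Ko-Rado (1961): when n ≥ 2k, max |F| = C(n−1, k−1). The bound is attained by the star {A : i ∈ A} for any fixed i ∈ [n]. Here C(399−1, 2−1) = C(398, 1) = 398.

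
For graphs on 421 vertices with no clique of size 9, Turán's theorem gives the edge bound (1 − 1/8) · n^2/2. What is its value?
Turán density bound = (7/8) · 421^2/2 = 1240687/16 ≈ 77542.9375

Turán's theorem: ex(n, K_{r+1}) is achieved by the complete r-partite Turán graph T(n, r) with parts as balanced as possible, and is at most (1 − 1/r) · n^2/2. For r = 8, n = 421: the density bound is (7/8) · 177241/2 = 1240687/16 ≈ 77542.9375. The integer-valued extremum is e(T(421, 8)) = 77542, which is strictly less than the density bound 1240687/16 since 8 ∤ 421 (the parts of T(421, 8) cannot all be equal).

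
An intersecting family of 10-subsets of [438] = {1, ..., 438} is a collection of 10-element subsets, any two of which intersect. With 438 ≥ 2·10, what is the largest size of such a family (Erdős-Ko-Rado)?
max |F| = C(437, 9) = 1474207244018922270

The Erdős-Ko-Rado theorem states: for n ≥ 2k, an intersecting family of k-subsets of an n-element set has size at most C(n − 1, k − 1), with equality for 'star' families {A ⊆ [n] : |A| = k, i ∈ A} (fix an element i). For n = 438, k = 10: C(437, 9) = 1474207244018922270.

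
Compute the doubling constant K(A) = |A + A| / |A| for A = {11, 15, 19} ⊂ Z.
K = |A + A| / |A| = 5/3

Enumerate A + A = {a + b : a, b ∈ A}. With |A| = 3, there are |A|^2 = 9 ordered sum pairs; collecting distinct values, A + A = {22, 26, 30, 34, 38}, so |A + A| = 5. Thus K = 5/3. Here |A + A| = 2|A| − 1 = 5, the minimum possible — so K = 5/3 is minimal, which holds iff A is an arithmetic progression.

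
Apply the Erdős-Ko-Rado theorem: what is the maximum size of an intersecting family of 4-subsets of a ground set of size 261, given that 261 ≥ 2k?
max |F| = C(260, 3) = 2895620

The Erdős-Ko-Rado theorem states: for n ≥ 2k, an intersecting family of k-subsets of an n-element set has size at most C(n − 1, k − 1), with equality for 'star' families {A ⊆ [n] : |A| = k, i ∈ A} (fix an element i). For n = 261, k = 4: C(260, 3) = 2895620.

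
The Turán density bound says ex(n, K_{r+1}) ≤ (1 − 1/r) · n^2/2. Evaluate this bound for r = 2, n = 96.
Turán density bound = (1/2) · 96^2/2 = 2304

Turán's theorem: ex(n, K_{r+1}) is achieved by the complete r-partite Turán graph T(n, r) with parts as balanced as possible, and is at most (1 − 1/r) · n^2/2. For r = 2, n = 96: the density bound is (1/2) · 9216/2 = 2304. Since 2 ∣ 96, the Turán graph T(96, 2) has parts of equal size 48, and its edge count e(T(96, 2)) = 2304 attains the density bound exactly.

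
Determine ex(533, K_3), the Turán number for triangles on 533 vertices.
ex(533, K_3) = ⌊533^2/4⌋ = 71022

Mantel (1907): a triangle-free graph on n vertices has at most ⌊n^2/4⌋ edges, with equality for the complete bipartite graph K_{⌊n/2⌋, ⌈n/2⌉}. For n = 533: ⌊533^2/4⌋ = ⌊284089/4⌋ = 71022. The extremal graph is K_{266, 267}, which has 266·267 = 71022 edges.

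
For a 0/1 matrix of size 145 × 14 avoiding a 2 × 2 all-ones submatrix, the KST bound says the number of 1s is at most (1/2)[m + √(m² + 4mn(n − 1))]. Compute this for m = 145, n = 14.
z(145, 14; 2, 2) ≤ (1/2)[145 + √(145² + 4·145·14·13)] = (1/2)[145 + √126585] = 250.3939

Kővári–Sós–Turán: let r_1, ..., r_145 be the row sums and z = Σ r_i the total number of 1s. Each pair of columns can share at most one row with both entries 1 (else a 2×2 all-ones block appears), so Σ_i C(r_i, 2) ≤ C(14, 2) = 91. By convexity Σ_i C(r_i, 2) ≥ 145·C(z/145, 2) = z(z − 145)/(2·145), giving z² − 145z − 145·14·13 ≤ 0 and hence z ≤ (1/2)[145 + √(21025 + 4·26390)] = (1/2)[145 + √126585] ≈ (1/2)(145 + 355.7879) = 250.3939.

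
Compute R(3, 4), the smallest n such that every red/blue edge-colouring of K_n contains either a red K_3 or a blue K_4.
R(3, 4) = 9

Lower bound: an explicit 2-colouring of K_{8} (typically a Paley-type or other structured construction) avoids a red K_3 and a blue K_4, showing R(3, 4) > 8.
Upper bound: the Erdős–Szekeres recurrence R(r, t') ≤ R(r−1, t') + R(r, t'−1) (with the −1 refinement when both summands are even) yields R(3, 4) ≤ 9.
Hence R(3, 4) = 9.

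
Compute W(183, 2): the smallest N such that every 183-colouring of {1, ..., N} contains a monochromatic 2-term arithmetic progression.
W(183, 2) = 183 + 1 = 184

A 2-term AP is any pair of integers, so a monochromatic 2-AP exists iff some colour is used at least twice. With 183 colours, the colouring i ↦ i on {1, ..., 183} uses each colour once, avoiding any monochromatic pair, so W(183, 2) > 183. For {1, ..., 184}, pigeonhole forces two integers of the same colour, which form a monochromatic 2-AP. Hence W(183, 2) = 184.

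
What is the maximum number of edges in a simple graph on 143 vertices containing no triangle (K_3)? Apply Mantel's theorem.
ex(143, K_3) = ⌊143^2/4⌋ = 5112

Mantel (1907): a triangle-free graph on n vertices has at most ⌊n^2/4⌋ edges, with equality for the complete bipartite graph K_{⌊n/2⌋, ⌈n/2⌉}. For n = 143: ⌊143^2/4⌋ = ⌊20449/4⌋ = 5112. The extremal graph is K_{71, 72}, which has 71·72 = 5112 edges.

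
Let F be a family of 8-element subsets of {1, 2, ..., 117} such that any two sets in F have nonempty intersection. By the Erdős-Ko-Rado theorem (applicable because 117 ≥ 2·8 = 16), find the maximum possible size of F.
max |F| = C(116, 7) = 46627515440

The Erdős-Ko-Rado theorem states: for n ≥ 2k, an intersecting family of k-subsets of an n-element set has size at most C(n − 1, k − 1), with equality for 'star' families {A ⊆ [n] : |A| = k, i ∈ A} (fix an element i). For n = 117, k = 8: C(116, 7) = 46627515440.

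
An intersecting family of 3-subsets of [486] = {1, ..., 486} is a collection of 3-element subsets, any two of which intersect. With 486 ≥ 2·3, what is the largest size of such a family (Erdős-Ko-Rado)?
max |F| = C(485, 2) = 117370

Erdős-Ko-Rado (1961): when n ≥ 2k, max |F| = C(n−1, k−1). The bound is attained by the star {A : i ∈ A} for any fixed i ∈ [n]. Here C(486−1, 3−1) = C(485, 2) = 117370.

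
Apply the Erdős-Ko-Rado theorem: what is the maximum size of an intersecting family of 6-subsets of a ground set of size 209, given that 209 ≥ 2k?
max |F| = C(208, 5) = 3091033296

Erdős-Ko-Rado (1961): when n ≥ 2k, max |F| = C(n−1, k−1). The bound is attained by the star {A : i ∈ A} for any fixed i ∈ [n]. Here C(209−1, 6−1) = C(208, 5) = 3091033296.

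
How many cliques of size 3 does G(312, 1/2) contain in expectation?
E[# K_3] = C(312, 3) · (1/2)^C(3, 2) = 5013320 / 2^3 = 626665

For each 3-subset S of vertices (there are C(312, 3) = 5013320 such S), let X_S = 1 if S induces a K_3 (all C(3, 2) = 3 edges present). Then P(X_S = 1) = (1/2)^3 = 1/8. By linearity of expectation, E[# K_3] = C(312, 3) · (1/2)^3 = 5013320 / 8 = 626665.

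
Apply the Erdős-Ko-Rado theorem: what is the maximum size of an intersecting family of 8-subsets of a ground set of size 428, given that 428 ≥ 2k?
max |F| = C(427, 7) = 488761105565010

Erdős-Ko-Rado (1961): when n ≥ 2k, max |F| = C(n−1, k−1). The bound is attained by the star {A : i ∈ A} for any fixed i ∈ [n]. Here C(428−1, 8−1) = C(427, 7) = 488761105565010.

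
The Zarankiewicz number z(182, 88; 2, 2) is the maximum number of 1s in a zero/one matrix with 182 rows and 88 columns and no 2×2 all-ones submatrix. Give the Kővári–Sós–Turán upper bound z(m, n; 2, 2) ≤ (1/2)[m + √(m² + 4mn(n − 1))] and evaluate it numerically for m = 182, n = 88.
z(182, 88; 2, 2) ≤ (1/2)[182 + √(182² + 4·182·88·87)] = (1/2)[182 + √5606692] = 1274.9227

Kővári–Sós–Turán: let r_1, ..., r_182 be the row sums and z = Σ r_i the total number of 1s. Each pair of columns can share at most one row with both entries 1 (else a 2×2 all-ones block appears), so Σ_i C(r_i, 2) ≤ C(88, 2) = 3828. By convexity Σ_i C(r_i, 2) ≥ 182·C(z/182, 2) = z(z − 182)/(2·182), giving z² − 182z − 182·88·87 ≤ 0 and hence z ≤ (1/2)[182 + √(33124 + 4·1393392)] = (1/2)[182 + √5606692] ≈ (1/2)(182 + 2367.8454) = 1274.9227.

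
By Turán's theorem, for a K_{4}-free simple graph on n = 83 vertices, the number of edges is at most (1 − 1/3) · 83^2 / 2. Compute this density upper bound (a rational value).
Turán density bound = (2/3) · 83^2/2 = 6889/3 ≈ 2296.3333

Turán's theorem: ex(n, K_{r+1}) is achieved by the complete r-partite Turán graph T(n, r) with parts as balanced as possible, and is at most (1 − 1/r) · n^2/2. For r = 3, n = 83: the density bound is (2/3) · 6889/2 = 6889/3 ≈ 2296.3333. The integer-valued extremum is e(T(83, 3)) = 2296, which is strictly less than the density bound 6889/3 since 3 ∤ 83 (the parts of T(83, 3) cannot all be equal).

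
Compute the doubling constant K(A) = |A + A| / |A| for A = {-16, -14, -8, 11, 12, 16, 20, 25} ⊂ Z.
K = |A + A| / |A| = 33/8

Enumerate A + A = {a + b : a, b ∈ A}. With |A| = 8, there are |A|^2 = 64 ordered sum pairs; collecting distinct values, A + A = {-32, -30, -28, -24, -22, -16, -5, -4, -3, -2, 0, 2, 3, 4, 6, 8, 9, 11, 12, 17, 22, 23, 24, 27, 28, 31, 32, 36, 37, 40, 41, 45, 50}, so |A + A| = 33. Thus K = 33/8. For comparison, the minimum possible |A + A| over all 8-element sets is 2·8 − 1 = 15 (so min K = 15/8), attained only by arithmetic progressions.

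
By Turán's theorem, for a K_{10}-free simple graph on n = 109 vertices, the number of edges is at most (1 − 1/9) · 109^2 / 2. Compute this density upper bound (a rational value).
Turán density bound = (8/9) · 109^2/2 = 47524/9 ≈ 5280.4444

Turán's theorem: ex(n, K_{r+1}) is achieved by the complete r-partite Turán graph T(n, r) with parts as balanced as possible, and is at most (1 − 1/r) · n^2/2. For r = 9, n = 109: the density bound is (8/9) · 11881/2 = 47524/9 ≈ 5280.4444. The integer-valued extremum is e(T(109, 9)) = 5280, which is strictly less than the density bound 47524/9 since 9 ∤ 109 (the parts of T(109, 9) cannot all be equal).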